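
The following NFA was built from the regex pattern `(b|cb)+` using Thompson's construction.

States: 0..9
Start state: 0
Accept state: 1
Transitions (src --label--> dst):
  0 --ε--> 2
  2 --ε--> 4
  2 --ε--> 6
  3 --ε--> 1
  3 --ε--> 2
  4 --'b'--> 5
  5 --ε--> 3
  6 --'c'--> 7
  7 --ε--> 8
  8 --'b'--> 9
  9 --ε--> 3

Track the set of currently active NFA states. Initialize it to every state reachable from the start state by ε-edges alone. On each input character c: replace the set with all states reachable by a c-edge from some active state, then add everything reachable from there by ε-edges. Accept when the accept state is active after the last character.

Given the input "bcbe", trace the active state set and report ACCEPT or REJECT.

initial (ε-close {0}): {0,2,4,6}
'b' @ 1: {1,2,3,4,5,6}  (accept∈set)
'c' @ 2: {7,8}
'b' @ 3: {1,2,3,4,6,9}  (accept∈set)
'e' @ 4: {}  — state set empty
end set {} — state 1 not in

Answer: REJECT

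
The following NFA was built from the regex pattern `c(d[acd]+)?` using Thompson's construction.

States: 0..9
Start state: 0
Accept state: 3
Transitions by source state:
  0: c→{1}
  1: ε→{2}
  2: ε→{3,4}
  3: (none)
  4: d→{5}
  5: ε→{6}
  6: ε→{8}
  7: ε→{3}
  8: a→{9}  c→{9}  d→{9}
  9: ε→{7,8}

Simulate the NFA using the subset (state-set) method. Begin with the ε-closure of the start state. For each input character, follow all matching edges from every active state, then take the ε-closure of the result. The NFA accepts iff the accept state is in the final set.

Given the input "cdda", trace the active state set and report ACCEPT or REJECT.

start: ε-closure({0}) = {0}
'c' @ 1: {1,2,3,4}  ✓accept
'd' @ 2: {5,6,8}
'd' @ 3: {3,7,8,9}  ✓accept
'a' @ 4: {3,7,8,9}  ✓accept
final: {3,7,8,9}; accept 3 in set

Answer: ACCEPT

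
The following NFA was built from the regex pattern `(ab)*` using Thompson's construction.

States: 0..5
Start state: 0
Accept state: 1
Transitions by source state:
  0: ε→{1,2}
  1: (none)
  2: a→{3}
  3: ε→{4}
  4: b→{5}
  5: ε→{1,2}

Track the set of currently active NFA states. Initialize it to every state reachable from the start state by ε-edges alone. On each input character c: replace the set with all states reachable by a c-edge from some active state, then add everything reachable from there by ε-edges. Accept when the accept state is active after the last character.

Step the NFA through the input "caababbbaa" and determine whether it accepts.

S₀ = ε-closure({0}) = {0,1,2}
'c' @ 1: {}  — state set empty
rest 'aababbbaa' ignored (set empty)
final: {}; accept 1 not in set

Answer: REJECT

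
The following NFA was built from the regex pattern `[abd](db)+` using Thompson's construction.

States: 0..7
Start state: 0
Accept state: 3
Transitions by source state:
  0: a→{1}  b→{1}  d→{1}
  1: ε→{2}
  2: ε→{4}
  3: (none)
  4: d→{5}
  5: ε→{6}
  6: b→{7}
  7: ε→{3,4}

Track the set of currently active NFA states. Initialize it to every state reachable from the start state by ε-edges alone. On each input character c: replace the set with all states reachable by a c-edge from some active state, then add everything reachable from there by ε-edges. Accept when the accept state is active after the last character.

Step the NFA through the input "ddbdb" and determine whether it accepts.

initial (ε-close {0}): {0}
'd' @ 1: {1,2,4}
'd' @ 2: {5,6}
'b' @ 3: {3,4,7}  ✓accept
'd' @ 4: {5,6}
'b' @ 5: {3,4,7}  ✓accept
end set {3,4,7} — state 3 in

Answer: ACCEPT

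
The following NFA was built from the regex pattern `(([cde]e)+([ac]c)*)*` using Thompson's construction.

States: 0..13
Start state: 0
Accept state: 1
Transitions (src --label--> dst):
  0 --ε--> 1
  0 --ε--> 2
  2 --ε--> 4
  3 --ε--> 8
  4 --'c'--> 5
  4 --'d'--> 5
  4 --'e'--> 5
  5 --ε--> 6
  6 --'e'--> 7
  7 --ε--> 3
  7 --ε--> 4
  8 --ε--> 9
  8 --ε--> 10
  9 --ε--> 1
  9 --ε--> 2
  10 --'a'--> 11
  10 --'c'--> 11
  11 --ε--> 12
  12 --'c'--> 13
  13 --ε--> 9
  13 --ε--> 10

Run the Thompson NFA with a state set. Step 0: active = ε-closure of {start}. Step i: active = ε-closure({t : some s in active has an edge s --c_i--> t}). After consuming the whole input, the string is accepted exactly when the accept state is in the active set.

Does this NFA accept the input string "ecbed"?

Answer: REJECT

Derivation:
S₀ = ε-closure({0}) = {0,1,2,4}
'e' @ 1: {5,6}
'c' @ 2: {}  — dead — no transitions
rest 'bed' ignored (set empty)
after full input: {}  (accept=1 not in)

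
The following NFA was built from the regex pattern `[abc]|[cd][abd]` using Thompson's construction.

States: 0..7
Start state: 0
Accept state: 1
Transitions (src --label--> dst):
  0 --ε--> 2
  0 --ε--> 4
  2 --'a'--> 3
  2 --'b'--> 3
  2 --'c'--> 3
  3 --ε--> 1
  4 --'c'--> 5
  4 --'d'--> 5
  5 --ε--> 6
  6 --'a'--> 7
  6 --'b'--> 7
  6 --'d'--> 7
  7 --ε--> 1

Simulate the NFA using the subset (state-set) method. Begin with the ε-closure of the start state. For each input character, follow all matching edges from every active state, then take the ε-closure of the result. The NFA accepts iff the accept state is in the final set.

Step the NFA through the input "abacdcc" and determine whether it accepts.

initial (ε-close {0}): {0,2,4}
'a' @ 1: {1,3}  (accept∈set)
'b' @ 2: {}  — state set empty
rest 'acdcc' ignored (set empty)
final: {}; accept 1 not in set

Answer: REJECT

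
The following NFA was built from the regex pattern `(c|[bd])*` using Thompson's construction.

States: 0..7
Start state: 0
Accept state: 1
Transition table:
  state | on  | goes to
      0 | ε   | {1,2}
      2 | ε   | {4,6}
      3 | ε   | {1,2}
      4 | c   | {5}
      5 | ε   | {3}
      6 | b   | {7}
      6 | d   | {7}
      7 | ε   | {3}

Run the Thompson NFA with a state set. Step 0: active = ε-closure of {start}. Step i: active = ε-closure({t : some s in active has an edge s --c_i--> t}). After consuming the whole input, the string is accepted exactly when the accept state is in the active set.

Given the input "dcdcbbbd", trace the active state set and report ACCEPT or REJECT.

Answer: ACCEPT

Trace:
start: ε-closure({0}) = {0,1,2,4,6}
'd' @ 1: {1,2,3,4,6,7}  (accept∈set)
'c' @ 2: {1,2,3,4,5,6}  (accept∈set)
'd' @ 3: {1,2,3,4,6,7}  (accept∈set)
'c' @ 4: {1,2,3,4,5,6}  (accept∈set)
'b' @ 5: {1,2,3,4,6,7}  (accept∈set)
'b' @ 6: {1,2,3,4,6,7}  (accept∈set)
'b' @ 7: {1,2,3,4,6,7}  (accept∈set)
'd' @ 8: {1,2,3,4,6,7}  (accept∈set)
end set {1,2,3,4,6,7} — state 1 in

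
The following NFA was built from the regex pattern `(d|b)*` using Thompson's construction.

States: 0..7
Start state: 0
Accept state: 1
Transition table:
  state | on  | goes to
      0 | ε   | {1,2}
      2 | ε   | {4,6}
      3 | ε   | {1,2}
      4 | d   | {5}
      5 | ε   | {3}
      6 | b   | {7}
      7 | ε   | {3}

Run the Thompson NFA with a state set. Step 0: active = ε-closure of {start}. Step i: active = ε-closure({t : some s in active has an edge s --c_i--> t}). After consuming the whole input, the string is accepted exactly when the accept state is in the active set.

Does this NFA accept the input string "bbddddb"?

initial (ε-close {0}): {0,1,2,4,6}
'b' @ 1: {1,2,3,4,6,7}  ✓accept
'b' @ 2: {1,2,3,4,6,7}  ✓accept
'd' @ 3: {1,2,3,4,5,6}  ✓accept
'd' @ 4: {1,2,3,4,5,6}  ✓accept
'd' @ 5: {1,2,3,4,5,6}  ✓accept
'd' @ 6: {1,2,3,4,5,6}  ✓accept
'b' @ 7: {1,2,3,4,6,7}  ✓accept
end set {1,2,3,4,6,7} — state 1 in

Answer: ACCEPT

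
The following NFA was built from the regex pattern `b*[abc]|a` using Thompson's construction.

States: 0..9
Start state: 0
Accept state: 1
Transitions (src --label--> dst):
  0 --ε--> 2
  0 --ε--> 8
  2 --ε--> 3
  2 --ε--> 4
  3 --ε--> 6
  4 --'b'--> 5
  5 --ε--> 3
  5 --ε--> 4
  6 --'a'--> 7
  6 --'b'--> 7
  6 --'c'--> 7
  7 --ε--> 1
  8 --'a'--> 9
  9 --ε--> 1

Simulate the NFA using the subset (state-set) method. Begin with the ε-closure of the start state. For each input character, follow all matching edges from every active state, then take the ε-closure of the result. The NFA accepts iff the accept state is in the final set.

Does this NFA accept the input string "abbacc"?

S₀ = ε-closure({0}) = {0,2,3,4,6,8}
'a' @ 1: {1,7,9}  (accept∈set)
'b' @ 2: {}  — state set empty
rest 'bacc' ignored (set empty)
end set {} — state 1 not in

Answer: REJECT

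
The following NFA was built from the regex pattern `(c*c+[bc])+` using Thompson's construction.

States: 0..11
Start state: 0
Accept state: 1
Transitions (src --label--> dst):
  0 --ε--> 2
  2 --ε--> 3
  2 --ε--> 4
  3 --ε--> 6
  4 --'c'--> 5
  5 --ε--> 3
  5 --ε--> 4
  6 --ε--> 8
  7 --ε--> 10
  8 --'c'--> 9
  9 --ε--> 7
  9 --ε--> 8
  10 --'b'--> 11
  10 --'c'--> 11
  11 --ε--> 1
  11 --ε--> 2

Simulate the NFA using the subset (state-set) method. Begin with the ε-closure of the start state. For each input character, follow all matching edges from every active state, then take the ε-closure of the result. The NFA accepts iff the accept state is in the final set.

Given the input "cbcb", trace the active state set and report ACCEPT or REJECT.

Answer: ACCEPT

Trace:
initial (ε-close {0}): {0,2,3,4,6,8}
'c' @ 1: {3,4,5,6,7,8,9,10}
'b' @ 2: {1,2,3,4,6,8,11}  [accepting]
'c' @ 3: {3,4,5,6,7,8,9,10}
'b' @ 4: {1,2,3,4,6,8,11}  [accepting]
final: {1,2,3,4,6,8,11}; accept 1 in set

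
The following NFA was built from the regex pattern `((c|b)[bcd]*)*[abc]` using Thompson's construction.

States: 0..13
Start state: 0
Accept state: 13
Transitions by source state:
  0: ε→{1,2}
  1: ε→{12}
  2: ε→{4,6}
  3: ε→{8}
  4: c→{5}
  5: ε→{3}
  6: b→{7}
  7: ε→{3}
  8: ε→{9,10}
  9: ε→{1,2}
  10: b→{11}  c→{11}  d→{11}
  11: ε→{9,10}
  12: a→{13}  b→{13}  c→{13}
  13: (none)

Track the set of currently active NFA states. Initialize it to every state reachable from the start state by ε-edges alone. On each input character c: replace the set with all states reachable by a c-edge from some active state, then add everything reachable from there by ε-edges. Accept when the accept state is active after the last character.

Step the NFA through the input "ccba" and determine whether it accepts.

start: ε-closure({0}) = {0,1,2,4,6,12}
'c' @ 1: {1,2,3,4,5,6,8,9,10,12,13}  ✓accept
'c' @ 2: {1,2,3,4,5,6,8,9,10,11,12,13}  ✓accept
'b' @ 3: {1,2,3,4,6,7,8,9,10,11,12,13}  ✓accept
'a' @ 4: {13}  ✓accept
final: {13}; accept 13 in set

Answer: ACCEPT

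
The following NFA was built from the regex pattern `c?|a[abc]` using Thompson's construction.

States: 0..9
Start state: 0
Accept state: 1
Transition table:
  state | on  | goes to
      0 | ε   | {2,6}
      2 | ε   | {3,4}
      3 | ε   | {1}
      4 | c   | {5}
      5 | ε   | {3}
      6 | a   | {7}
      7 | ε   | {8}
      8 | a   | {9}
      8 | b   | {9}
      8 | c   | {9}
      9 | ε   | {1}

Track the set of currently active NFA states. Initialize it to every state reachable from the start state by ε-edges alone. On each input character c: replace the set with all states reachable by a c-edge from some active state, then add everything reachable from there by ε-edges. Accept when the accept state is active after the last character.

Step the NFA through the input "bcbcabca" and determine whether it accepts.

initial (ε-close {0}): {0,1,2,3,4,6}
'b' @ 1: {}  — dead — no transitions
rest 'cbcabca' ignored (set empty)
final: {}; accept 1 not in set

Answer: REJECT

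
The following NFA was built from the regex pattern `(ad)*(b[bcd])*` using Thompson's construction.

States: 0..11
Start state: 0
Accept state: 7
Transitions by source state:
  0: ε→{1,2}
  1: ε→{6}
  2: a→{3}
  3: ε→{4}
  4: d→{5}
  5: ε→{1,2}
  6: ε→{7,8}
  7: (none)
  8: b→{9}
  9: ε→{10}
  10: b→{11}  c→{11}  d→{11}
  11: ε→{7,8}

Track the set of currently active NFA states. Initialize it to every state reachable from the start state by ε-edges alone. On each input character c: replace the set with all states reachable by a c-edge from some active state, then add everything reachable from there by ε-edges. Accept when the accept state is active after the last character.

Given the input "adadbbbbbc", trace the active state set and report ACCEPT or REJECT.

Answer: ACCEPT

Trace:
start: ε-closure({0}) = {0,1,2,6,7,8}
'a' @ 1: {3,4}
'd' @ 2: {1,2,5,6,7,8}  (accept∈set)
'a' @ 3: {3,4}
'd' @ 4: {1,2,5,6,7,8}  (accept∈set)
'b' @ 5: {9,10}
'b' @ 6: {7,8,11}  (accept∈set)
'b' @ 7: {9,10}
'b' @ 8: {7,8,11}  (accept∈set)
'b' @ 9: {9,10}
'c' @ 10: {7,8,11}  (accept∈set)
end set {7,8,11} — state 7 in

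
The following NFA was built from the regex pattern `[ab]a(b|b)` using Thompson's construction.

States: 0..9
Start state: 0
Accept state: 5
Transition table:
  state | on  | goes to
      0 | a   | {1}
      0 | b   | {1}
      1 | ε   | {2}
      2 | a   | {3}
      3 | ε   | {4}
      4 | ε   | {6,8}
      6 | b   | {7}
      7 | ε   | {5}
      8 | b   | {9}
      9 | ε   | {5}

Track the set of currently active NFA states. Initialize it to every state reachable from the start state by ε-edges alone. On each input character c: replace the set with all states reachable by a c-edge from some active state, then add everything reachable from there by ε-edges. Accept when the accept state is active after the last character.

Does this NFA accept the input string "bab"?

initial (ε-close {0}): {0}
'b' @ 1: {1,2}
'a' @ 2: {3,4,6,8}
'b' @ 3: {5,7,9}  [accepting]
final: {5,7,9}; accept 5 in set

Answer: ACCEPT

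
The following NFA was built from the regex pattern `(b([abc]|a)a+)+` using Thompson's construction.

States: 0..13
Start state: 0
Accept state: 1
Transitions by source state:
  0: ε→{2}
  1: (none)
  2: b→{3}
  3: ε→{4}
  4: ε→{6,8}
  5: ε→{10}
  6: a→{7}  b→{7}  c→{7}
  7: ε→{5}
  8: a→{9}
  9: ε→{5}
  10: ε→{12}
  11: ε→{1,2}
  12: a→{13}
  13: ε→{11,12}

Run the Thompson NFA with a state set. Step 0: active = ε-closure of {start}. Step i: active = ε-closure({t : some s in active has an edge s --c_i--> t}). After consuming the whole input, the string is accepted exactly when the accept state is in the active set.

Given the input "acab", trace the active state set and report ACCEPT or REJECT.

start: ε-closure({0}) = {0,2}
'a' @ 1: {}  — no active states
rest 'cab' ignored (set empty)
after full input: {}  (accept=1 not in)

Answer: REJECT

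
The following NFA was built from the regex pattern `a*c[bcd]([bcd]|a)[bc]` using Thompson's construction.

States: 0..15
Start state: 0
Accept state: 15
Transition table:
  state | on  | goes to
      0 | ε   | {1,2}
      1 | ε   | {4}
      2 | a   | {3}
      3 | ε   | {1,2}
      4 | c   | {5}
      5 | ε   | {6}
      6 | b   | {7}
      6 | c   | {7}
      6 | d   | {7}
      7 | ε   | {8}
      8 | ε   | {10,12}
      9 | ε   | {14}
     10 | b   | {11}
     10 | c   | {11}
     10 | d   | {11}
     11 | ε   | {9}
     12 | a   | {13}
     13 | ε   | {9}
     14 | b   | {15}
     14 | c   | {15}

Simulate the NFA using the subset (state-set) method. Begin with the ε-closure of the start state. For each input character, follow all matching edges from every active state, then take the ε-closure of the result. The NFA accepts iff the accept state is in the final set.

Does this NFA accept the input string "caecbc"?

Answer: REJECT

Derivation:
start: ε-closure({0}) = {0,1,2,4}
'c' @ 1: {5,6}
'a' @ 2: {}  — state set empty
rest 'ecbc' ignored (set empty)
end set {} — state 15 not in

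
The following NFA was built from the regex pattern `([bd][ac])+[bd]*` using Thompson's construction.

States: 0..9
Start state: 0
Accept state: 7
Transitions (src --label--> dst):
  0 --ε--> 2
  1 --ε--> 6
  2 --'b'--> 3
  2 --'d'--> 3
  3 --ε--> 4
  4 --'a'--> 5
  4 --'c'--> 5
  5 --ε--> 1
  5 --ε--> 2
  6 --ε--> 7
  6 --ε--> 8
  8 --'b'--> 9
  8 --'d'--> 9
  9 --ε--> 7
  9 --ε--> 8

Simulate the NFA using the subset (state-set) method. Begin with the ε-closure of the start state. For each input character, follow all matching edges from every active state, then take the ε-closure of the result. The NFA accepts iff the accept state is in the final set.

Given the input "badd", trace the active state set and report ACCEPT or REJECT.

Answer: ACCEPT

Trace:
initial (ε-close {0}): {0,2}
'b' @ 1: {3,4}
'a' @ 2: {1,2,5,6,7,8}  [accepting]
'd' @ 3: {3,4,7,8,9}  [accepting]
'd' @ 4: {7,8,9}  [accepting]
after full input: {7,8,9}  (accept=7 in)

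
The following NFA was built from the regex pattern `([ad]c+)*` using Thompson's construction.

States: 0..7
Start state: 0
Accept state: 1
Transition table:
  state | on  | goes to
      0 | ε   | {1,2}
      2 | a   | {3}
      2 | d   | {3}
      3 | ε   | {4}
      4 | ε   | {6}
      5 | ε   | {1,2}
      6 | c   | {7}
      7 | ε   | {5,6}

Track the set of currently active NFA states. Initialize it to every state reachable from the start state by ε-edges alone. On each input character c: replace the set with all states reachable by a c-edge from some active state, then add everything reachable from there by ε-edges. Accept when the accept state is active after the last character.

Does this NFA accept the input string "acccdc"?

S₀ = ε-closure({0}) = {0,1,2}
'a' @ 1: {3,4,6}
'c' @ 2: {1,2,5,6,7}  [accepting]
'c' @ 3: {1,2,5,6,7}  [accepting]
'c' @ 4: {1,2,5,6,7}  [accepting]
'd' @ 5: {3,4,6}
'c' @ 6: {1,2,5,6,7}  [accepting]
final: {1,2,5,6,7}; accept 1 in set

Answer: ACCEPT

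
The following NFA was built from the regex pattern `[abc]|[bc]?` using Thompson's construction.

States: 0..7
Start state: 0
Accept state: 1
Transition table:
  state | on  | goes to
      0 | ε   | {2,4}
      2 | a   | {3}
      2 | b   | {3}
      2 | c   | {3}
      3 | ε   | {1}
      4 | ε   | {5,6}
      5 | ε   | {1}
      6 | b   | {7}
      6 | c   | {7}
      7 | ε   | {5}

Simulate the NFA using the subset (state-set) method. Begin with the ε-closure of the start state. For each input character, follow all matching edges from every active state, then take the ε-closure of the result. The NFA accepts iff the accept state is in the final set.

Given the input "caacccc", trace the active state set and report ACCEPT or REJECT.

initial (ε-close {0}): {0,1,2,4,5,6}
'c' @ 1: {1,3,5,7}  (accept∈set)
'a' @ 2: {}  — dead — no transitions
rest 'acccc' ignored (set empty)
end set {} — state 1 not in

Answer: REJECT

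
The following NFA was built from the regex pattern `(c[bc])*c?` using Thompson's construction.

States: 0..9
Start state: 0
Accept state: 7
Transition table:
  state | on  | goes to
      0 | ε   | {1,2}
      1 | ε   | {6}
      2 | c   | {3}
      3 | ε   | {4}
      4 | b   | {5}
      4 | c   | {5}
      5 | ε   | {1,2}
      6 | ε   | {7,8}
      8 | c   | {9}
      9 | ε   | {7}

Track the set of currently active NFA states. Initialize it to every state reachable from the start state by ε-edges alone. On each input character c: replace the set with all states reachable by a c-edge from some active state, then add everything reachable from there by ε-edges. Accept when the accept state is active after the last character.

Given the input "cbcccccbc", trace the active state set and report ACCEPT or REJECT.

Answer: ACCEPT

Derivation:
initial (ε-close {0}): {0,1,2,6,7,8}
'c' @ 1: {3,4,7,9}  ✓accept
'b' @ 2: {1,2,5,6,7,8}  ✓accept
'c' @ 3: {3,4,7,9}  ✓accept
'c' @ 4: {1,2,5,6,7,8}  ✓accept
'c' @ 5: {3,4,7,9}  ✓accept
'c' @ 6: {1,2,5,6,7,8}  ✓accept
'c' @ 7: {3,4,7,9}  ✓accept
'b' @ 8: {1,2,5,6,7,8}  ✓accept
'c' @ 9: {3,4,7,9}  ✓accept
end set {3,4,7,9} — state 7 in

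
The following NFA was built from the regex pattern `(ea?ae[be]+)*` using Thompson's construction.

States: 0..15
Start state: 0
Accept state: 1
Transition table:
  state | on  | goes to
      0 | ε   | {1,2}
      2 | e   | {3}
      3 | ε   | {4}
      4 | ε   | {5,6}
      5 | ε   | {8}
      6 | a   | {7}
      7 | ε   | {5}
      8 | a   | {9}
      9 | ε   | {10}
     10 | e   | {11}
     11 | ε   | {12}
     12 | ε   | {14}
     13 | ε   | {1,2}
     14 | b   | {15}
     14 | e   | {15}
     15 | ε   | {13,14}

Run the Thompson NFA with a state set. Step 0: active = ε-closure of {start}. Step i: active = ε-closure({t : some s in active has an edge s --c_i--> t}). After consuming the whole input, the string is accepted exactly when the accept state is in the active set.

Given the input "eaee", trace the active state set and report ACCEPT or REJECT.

Answer: ACCEPT

Trace:
S₀ = ε-closure({0}) = {0,1,2}
'e' @ 1: {3,4,5,6,8}
'a' @ 2: {5,7,8,9,10}
'e' @ 3: {11,12,14}
'e' @ 4: {1,2,13,14,15}  (accept∈set)
final: {1,2,13,14,15}; accept 1 in set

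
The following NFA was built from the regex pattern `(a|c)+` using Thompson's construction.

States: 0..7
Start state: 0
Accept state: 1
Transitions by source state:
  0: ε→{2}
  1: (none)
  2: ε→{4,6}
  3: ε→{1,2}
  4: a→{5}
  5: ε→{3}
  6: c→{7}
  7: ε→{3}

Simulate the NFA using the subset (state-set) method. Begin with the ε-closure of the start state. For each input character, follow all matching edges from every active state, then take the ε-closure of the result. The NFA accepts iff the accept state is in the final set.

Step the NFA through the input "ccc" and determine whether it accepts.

Answer: ACCEPT

Steps:
S₀ = ε-closure({0}) = {0,2,4,6}
'c' @ 1: {1,2,3,4,6,7}  [accepting]
'c' @ 2: {1,2,3,4,6,7}  [accepting]
'c' @ 3: {1,2,3,4,6,7}  [accepting]
after full input: {1,2,3,4,6,7}  (accept=1 in)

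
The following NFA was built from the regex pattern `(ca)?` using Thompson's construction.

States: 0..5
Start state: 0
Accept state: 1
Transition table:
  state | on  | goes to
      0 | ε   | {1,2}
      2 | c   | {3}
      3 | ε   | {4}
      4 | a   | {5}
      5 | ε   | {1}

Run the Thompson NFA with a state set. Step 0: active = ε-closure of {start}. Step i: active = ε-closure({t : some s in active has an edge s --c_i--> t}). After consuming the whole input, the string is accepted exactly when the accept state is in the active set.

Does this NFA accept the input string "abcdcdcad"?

Answer: REJECT

Derivation:
initial (ε-close {0}): {0,1,2}
'a' @ 1: {}  — dead — no transitions
rest 'bcdcdcad' ignored (set empty)
final: {}; accept 1 not in set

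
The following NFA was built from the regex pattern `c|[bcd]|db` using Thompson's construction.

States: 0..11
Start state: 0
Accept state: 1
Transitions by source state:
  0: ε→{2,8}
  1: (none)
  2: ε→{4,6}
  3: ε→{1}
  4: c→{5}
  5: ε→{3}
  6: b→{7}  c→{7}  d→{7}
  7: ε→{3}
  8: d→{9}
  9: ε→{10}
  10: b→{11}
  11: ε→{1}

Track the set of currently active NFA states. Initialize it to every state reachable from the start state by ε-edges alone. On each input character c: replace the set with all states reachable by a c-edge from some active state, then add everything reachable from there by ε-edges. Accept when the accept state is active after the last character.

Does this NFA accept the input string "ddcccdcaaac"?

Answer: REJECT

Steps:
initial (ε-close {0}): {0,2,4,6,8}
'd' @ 1: {1,3,7,9,10}  ✓accept
'd' @ 2: {}  — state set empty
rest 'cccdcaaac' ignored (set empty)
after full input: {}  (accept=1 not in)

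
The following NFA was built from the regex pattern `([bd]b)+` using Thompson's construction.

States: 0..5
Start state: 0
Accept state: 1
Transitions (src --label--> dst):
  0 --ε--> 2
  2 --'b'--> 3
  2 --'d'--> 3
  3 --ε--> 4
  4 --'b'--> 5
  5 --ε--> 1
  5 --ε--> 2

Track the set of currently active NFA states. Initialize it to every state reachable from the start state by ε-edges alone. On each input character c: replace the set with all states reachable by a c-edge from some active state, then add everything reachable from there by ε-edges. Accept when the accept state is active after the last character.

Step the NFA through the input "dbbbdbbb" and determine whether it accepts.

Answer: ACCEPT

Steps:
start: ε-closure({0}) = {0,2}
'd' @ 1: {3,4}
'b' @ 2: {1,2,5}  ✓accept
'b' @ 3: {3,4}
'b' @ 4: {1,2,5}  ✓accept
'd' @ 5: {3,4}
'b' @ 6: {1,2,5}  ✓accept
'b' @ 7: {3,4}
'b' @ 8: {1,2,5}  ✓accept
final: {1,2,5}; accept 1 in set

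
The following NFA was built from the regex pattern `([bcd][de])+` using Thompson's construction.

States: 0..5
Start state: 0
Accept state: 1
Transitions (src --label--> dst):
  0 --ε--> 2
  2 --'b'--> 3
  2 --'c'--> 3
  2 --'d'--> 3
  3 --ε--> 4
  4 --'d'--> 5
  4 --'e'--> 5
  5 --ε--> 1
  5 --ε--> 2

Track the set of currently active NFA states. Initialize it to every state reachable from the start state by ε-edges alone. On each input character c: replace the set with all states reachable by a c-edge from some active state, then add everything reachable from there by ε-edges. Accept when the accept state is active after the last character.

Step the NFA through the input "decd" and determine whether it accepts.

Answer: ACCEPT

Derivation:
initial (ε-close {0}): {0,2}
'd' @ 1: {3,4}
'e' @ 2: {1,2,5}  ✓accept
'c' @ 3: {3,4}
'd' @ 4: {1,2,5}  ✓accept
final: {1,2,5}; accept 1 in set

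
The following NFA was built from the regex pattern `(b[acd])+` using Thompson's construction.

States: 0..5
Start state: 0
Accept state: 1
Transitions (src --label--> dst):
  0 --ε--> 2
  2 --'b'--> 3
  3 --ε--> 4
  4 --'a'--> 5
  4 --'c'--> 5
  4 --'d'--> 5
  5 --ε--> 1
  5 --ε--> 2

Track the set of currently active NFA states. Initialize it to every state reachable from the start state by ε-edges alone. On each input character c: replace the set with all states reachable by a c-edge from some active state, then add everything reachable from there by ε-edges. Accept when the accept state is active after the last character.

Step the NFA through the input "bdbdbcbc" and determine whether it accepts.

S₀ = ε-closure({0}) = {0,2}
'b' @ 1: {3,4}
'd' @ 2: {1,2,5}  ✓accept
'b' @ 3: {3,4}
'd' @ 4: {1,2,5}  ✓accept
'b' @ 5: {3,4}
'c' @ 6: {1,2,5}  ✓accept
'b' @ 7: {3,4}
'c' @ 8: {1,2,5}  ✓accept
final: {1,2,5}; accept 1 in set

Answer: ACCEPT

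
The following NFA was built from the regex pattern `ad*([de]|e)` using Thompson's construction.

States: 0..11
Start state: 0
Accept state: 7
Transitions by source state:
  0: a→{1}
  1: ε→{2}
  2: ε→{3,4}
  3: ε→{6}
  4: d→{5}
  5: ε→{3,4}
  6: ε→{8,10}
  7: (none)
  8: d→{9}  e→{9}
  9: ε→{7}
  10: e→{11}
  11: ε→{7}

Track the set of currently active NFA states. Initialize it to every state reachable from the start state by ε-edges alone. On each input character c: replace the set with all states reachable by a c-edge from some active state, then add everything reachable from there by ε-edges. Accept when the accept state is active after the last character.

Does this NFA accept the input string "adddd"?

Answer: ACCEPT

Trace:
initial (ε-close {0}): {0}
'a' @ 1: {1,2,3,4,6,8,10}
'd' @ 2: {3,4,5,6,7,8,9,10}  [accepting]
'd' @ 3: {3,4,5,6,7,8,9,10}  [accepting]
'd' @ 4: {3,4,5,6,7,8,9,10}  [accepting]
'd' @ 5: {3,4,5,6,7,8,9,10}  [accepting]
final: {3,4,5,6,7,8,9,10}; accept 7 in set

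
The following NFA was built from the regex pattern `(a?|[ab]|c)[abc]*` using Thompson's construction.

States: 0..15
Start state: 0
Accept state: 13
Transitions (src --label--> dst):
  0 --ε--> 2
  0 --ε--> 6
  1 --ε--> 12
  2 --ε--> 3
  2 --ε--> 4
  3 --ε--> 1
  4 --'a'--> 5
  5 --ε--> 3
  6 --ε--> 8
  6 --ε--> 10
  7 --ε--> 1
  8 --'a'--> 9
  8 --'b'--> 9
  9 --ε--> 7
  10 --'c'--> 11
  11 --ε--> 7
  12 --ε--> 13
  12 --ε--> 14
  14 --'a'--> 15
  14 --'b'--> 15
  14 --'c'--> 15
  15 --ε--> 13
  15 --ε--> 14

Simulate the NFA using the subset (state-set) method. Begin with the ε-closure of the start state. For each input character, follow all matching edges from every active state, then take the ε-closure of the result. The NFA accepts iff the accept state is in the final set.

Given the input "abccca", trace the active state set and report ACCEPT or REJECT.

Answer: ACCEPT

Derivation:
start: ε-closure({0}) = {0,1,2,3,4,6,8,10,12,13,14}
'a' @ 1: {1,3,5,7,9,12,13,14,15}  ✓accept
'b' @ 2: {13,14,15}  ✓accept
'c' @ 3: {13,14,15}  ✓accept
'c' @ 4: {13,14,15}  ✓accept
'c' @ 5: {13,14,15}  ✓accept
'a' @ 6: {13,14,15}  ✓accept
after full input: {13,14,15}  (accept=13 in)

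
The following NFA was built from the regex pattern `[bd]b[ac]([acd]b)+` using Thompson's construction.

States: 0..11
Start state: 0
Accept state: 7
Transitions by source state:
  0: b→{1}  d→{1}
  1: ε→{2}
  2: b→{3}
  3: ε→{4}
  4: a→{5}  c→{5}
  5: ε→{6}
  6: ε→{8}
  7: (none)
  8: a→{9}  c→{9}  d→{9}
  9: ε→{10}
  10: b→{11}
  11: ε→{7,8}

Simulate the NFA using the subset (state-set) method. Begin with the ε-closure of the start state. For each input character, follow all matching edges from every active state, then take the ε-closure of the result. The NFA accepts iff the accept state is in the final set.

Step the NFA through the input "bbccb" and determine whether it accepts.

start: ε-closure({0}) = {0}
'b' @ 1: {1,2}
'b' @ 2: {3,4}
'c' @ 3: {5,6,8}
'c' @ 4: {9,10}
'b' @ 5: {7,8,11}  ✓accept
end set {7,8,11} — state 7 in

Answer: ACCEPT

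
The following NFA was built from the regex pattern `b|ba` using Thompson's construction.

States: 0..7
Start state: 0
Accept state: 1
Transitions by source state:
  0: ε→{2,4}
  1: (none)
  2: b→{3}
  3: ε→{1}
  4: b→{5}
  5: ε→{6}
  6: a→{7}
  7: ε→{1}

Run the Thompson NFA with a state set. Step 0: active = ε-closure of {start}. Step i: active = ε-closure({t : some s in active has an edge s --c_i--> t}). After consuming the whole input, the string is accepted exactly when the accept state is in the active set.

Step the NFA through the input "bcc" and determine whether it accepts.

Answer: REJECT

Steps:
initial (ε-close {0}): {0,2,4}
'b' @ 1: {1,3,5,6}  [accepting]
'c' @ 2: {}  — state set empty
rest 'c' ignored (set empty)
end set {} — state 1 not in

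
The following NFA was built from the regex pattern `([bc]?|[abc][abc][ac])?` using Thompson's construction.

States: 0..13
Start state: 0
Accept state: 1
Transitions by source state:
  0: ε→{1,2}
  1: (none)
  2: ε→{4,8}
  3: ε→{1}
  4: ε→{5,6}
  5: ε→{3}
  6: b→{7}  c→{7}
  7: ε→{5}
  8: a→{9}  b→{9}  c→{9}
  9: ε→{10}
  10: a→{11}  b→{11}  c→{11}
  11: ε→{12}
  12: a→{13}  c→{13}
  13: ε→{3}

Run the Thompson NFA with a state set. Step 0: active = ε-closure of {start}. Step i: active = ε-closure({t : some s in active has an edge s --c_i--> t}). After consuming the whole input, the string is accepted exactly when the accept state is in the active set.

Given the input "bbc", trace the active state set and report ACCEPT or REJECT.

initial (ε-close {0}): {0,1,2,3,4,5,6,8}
'b' @ 1: {1,3,5,7,9,10}  [accepting]
'b' @ 2: {11,12}
'c' @ 3: {1,3,13}  [accepting]
after full input: {1,3,13}  (accept=1 in)

Answer: ACCEPT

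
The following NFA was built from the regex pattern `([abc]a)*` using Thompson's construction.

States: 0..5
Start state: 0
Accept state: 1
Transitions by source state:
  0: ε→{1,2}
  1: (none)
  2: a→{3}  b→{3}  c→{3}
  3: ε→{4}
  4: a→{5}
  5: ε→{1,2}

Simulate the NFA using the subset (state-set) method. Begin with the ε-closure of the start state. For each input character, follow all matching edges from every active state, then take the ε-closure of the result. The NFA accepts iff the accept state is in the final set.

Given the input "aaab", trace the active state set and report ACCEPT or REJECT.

S₀ = ε-closure({0}) = {0,1,2}
'a' @ 1: {3,4}
'a' @ 2: {1,2,5}  (accept∈set)
'a' @ 3: {3,4}
'b' @ 4: {}  — state set empty
after full input: {}  (accept=1 not in)

Answer: REJECT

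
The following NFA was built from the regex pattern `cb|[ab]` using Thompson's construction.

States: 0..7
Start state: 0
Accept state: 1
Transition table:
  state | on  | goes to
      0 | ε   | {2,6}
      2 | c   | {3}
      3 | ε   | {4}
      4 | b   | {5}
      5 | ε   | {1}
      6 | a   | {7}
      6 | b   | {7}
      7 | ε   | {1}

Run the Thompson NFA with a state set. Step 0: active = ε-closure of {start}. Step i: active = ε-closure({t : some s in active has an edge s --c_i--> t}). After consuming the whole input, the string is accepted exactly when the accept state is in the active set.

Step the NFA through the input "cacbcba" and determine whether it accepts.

Answer: REJECT

Steps:
S₀ = ε-closure({0}) = {0,2,6}
'c' @ 1: {3,4}
'a' @ 2: {}  — dead — no transitions
rest 'cbcba' ignored (set empty)
after full input: {}  (accept=1 not in)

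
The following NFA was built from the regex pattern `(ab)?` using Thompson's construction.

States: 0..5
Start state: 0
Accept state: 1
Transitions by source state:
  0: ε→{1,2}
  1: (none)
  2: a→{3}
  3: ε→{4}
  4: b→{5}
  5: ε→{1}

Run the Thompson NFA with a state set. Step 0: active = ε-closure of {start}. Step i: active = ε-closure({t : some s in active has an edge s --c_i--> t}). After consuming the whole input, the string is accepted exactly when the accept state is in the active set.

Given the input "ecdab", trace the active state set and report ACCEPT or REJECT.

initial (ε-close {0}): {0,1,2}
'e' @ 1: {}  — dead — no transitions
rest 'cdab' ignored (set empty)
final: {}; accept 1 not in set

Answer: REJECT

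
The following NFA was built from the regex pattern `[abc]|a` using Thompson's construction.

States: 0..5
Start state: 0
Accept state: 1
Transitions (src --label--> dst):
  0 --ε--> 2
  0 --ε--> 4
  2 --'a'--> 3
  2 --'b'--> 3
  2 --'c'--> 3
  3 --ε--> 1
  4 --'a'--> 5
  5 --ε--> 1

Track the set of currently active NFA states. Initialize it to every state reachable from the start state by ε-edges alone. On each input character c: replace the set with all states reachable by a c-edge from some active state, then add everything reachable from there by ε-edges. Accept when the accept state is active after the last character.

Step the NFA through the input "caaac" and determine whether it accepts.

initial (ε-close {0}): {0,2,4}
'c' @ 1: {1,3}  [accepting]
'a' @ 2: {}  — dead — no transitions
rest 'aac' ignored (set empty)
end set {} — state 1 not in

Answer: REJECT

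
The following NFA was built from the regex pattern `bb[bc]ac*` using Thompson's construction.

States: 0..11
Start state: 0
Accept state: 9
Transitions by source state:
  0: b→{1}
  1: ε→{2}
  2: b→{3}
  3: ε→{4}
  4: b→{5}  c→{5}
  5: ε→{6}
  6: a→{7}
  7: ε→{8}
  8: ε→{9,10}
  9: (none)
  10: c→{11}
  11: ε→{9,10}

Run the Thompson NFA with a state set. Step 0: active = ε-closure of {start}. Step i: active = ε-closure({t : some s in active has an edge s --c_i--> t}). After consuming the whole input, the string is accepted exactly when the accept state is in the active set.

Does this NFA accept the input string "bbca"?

S₀ = ε-closure({0}) = {0}
'b' @ 1: {1,2}
'b' @ 2: {3,4}
'c' @ 3: {5,6}
'a' @ 4: {7,8,9,10}  [accepting]
final: {7,8,9,10}; accept 9 in set

Answer: ACCEPT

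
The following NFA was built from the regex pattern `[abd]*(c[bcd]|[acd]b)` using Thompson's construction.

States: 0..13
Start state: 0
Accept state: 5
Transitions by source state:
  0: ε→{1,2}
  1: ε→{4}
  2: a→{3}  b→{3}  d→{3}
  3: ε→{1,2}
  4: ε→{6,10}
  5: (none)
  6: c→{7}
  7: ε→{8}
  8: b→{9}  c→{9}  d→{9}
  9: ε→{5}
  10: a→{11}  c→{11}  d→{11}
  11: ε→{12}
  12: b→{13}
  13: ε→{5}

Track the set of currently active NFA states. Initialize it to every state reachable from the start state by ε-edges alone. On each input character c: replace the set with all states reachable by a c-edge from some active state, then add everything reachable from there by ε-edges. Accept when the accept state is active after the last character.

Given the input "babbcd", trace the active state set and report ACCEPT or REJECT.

Answer: ACCEPT

Steps:
initial (ε-close {0}): {0,1,2,4,6,10}
'b' @ 1: {1,2,3,4,6,10}
'a' @ 2: {1,2,3,4,6,10,11,12}
'b' @ 3: {1,2,3,4,5,6,10,13}  (accept∈set)
'b' @ 4: {1,2,3,4,6,10}
'c' @ 5: {7,8,11,12}
'd' @ 6: {5,9}  (accept∈set)
final: {5,9}; accept 5 in set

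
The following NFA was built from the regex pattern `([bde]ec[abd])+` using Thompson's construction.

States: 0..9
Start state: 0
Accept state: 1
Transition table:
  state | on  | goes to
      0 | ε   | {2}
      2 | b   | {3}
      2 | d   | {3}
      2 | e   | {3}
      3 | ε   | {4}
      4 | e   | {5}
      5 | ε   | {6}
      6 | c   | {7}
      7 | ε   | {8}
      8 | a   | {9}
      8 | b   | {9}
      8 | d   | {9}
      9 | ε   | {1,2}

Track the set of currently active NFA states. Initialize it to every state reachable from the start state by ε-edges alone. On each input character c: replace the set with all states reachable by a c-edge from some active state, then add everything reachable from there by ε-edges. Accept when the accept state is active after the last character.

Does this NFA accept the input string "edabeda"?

S₀ = ε-closure({0}) = {0,2}
'e' @ 1: {3,4}
'd' @ 2: {}  — no active states
rest 'abeda' ignored (set empty)
end set {} — state 1 not in

Answer: REJECT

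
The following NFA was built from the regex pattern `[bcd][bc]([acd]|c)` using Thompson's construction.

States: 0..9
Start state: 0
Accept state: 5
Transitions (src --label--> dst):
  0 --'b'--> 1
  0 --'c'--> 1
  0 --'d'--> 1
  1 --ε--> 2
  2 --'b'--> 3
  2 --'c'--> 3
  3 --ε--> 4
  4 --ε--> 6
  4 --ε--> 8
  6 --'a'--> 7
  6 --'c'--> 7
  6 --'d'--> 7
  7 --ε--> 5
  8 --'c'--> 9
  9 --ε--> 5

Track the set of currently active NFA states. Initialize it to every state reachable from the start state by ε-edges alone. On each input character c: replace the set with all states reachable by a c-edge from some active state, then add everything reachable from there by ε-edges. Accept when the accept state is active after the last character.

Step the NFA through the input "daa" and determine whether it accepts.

Answer: REJECT

Trace:
S₀ = ε-closure({0}) = {0}
'd' @ 1: {1,2}
'a' @ 2: {}  — state set empty
rest 'a' ignored (set empty)
final: {}; accept 5 not in set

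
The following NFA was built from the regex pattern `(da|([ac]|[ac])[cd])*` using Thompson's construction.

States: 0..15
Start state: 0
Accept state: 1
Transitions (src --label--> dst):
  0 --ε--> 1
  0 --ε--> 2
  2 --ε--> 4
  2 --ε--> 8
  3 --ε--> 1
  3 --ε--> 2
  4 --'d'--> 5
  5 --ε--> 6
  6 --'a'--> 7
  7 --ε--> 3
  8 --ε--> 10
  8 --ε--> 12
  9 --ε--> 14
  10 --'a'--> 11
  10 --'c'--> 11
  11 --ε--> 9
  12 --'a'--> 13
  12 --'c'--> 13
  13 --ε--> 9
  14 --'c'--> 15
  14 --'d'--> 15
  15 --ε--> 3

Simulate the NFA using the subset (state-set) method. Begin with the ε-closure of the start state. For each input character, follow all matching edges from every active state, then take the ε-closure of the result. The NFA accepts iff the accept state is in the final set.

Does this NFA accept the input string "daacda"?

S₀ = ε-closure({0}) = {0,1,2,4,8,10,12}
'd' @ 1: {5,6}
'a' @ 2: {1,2,3,4,7,8,10,12}  [accepting]
'a' @ 3: {9,11,13,14}
'c' @ 4: {1,2,3,4,8,10,12,15}  [accepting]
'd' @ 5: {5,6}
'a' @ 6: {1,2,3,4,7,8,10,12}  [accepting]
after full input: {1,2,3,4,7,8,10,12}  (accept=1 in)

Answer: ACCEPT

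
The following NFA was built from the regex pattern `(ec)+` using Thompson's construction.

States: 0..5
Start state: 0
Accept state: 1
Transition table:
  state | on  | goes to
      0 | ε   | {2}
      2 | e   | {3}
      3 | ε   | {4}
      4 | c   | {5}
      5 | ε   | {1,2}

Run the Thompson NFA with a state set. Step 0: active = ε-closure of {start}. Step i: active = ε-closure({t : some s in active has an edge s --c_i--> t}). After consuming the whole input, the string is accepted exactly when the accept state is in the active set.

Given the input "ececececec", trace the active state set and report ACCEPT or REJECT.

start: ε-closure({0}) = {0,2}
'e' @ 1: {3,4}
'c' @ 2: {1,2,5}  [accepting]
'e' @ 3: {3,4}
'c' @ 4: {1,2,5}  [accepting]
'e' @ 5: {3,4}
'c' @ 6: {1,2,5}  [accepting]
'e' @ 7: {3,4}
'c' @ 8: {1,2,5}  [accepting]
'e' @ 9: {3,4}
'c' @ 10: {1,2,5}  [accepting]
end set {1,2,5} — state 1 in

Answer: ACCEPT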